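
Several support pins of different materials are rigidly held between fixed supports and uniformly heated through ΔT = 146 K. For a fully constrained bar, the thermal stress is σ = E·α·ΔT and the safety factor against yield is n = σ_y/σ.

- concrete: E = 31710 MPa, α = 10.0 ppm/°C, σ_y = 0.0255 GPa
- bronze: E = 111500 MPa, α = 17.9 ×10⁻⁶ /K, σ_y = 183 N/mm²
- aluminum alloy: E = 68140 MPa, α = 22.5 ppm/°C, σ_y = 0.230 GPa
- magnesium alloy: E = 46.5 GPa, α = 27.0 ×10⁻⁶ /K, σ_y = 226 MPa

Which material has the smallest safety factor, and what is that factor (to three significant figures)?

concrete, n = 0.551

Per material, after unit conversion:
  concrete: E = 31.71, α = 10.0, σ_y = 25.50 → σ = 46.3 MPa, n = 0.551
  bronze: E = 111.5, α = 17.9, σ_y = 183.0 → σ = 291 MPa, n = 0.628
  aluminum alloy: E = 68.14, α = 22.5, σ_y = 230.0 → σ = 224 MPa, n = 1.03
  magnesium alloy: E = 46.50, α = 27.0, σ_y = 226.0 → σ = 183 MPa, n = 1.23
Concrete has the lowest safety factor, n = 0.551.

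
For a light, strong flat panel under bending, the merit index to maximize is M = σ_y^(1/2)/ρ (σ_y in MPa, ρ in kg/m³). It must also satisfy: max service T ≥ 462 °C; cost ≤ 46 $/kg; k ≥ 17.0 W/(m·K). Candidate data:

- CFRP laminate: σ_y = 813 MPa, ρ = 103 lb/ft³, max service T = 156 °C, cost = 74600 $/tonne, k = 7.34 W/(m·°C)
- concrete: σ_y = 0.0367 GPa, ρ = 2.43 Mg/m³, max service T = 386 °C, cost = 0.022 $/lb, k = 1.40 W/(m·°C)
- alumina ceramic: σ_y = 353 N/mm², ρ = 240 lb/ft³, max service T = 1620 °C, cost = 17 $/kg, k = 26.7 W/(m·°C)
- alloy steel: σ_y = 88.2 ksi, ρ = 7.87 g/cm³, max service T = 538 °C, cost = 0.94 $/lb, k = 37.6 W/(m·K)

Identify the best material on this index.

alumina ceramic

Screen on constraints: max service T ≥ 462 °C; cost ≤ 46 $/kg; k ≥ 17.0 W/(m·K). Survivors: alumina ceramic, alloy steel.
Normalizing units and computing the index:
  alumina ceramic: σ_y = 353.0 MPa, ρ = 3844 kg/m³
  alloy steel: σ_y = 608.1 MPa, ρ = 7870 kg/m³
  alumina ceramic: M = 4.89×10⁻³
  alloy steel: M = 3.13×10⁻³
Alumina ceramic ranks first.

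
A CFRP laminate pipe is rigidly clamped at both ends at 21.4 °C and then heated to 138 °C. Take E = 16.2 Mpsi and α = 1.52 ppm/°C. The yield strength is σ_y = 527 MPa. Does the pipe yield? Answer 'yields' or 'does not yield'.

E = 16.2 Mpsi = 111.7 GPa.
ΔT = 116.6 K. Constrained thermal stress σ = E·α·ΔT = 111.7×10³ MPa × 1.52×10⁻⁶ × 116.6 = 19.8 MPa (compressive).
Compare to σ_y = 527 MPa: σ < σ_y, so it does not yield.

does not yield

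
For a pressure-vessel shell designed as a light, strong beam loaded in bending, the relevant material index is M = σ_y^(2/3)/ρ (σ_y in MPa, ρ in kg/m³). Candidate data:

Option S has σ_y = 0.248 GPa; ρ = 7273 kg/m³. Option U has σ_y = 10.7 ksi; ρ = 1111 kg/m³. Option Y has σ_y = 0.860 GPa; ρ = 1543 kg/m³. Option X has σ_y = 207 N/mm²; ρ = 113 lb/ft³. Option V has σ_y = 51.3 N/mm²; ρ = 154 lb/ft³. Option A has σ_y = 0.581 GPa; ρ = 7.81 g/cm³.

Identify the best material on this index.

Convert each candidate to consistent units, then evaluate M:
  option S: σ_y = 248.0 MPa, ρ = 7273 kg/m³
  option U: σ_y = 73.77 MPa, ρ = 1111 kg/m³
  option Y: σ_y = 860.0 MPa, ρ = 1543 kg/m³
  option X: σ_y = 207.0 MPa, ρ = 1810 kg/m³
  option V: σ_y = 51.30 MPa, ρ = 2467 kg/m³
  option A: σ_y = 581.0 MPa, ρ = 7810 kg/m³
  option Y: M = 58.6×10⁻³
  option X: M = 19.3×10⁻³
  option U: M = 15.8×10⁻³
  option A: M = 8.92×10⁻³
  option V: M = 5.60×10⁻³
  option S: M = 5.43×10⁻³
Option Y has the largest M.

option Y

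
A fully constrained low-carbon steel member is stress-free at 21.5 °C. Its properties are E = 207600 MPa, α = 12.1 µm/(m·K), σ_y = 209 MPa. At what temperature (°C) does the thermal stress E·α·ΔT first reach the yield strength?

E = 207600 MPa = 207.6 GPa.
E·α·ΔT = 209.0 MPa ⇒ ΔT = 209.0 / (207.6×10³ × 12.1×10⁻⁶) = 83.20 K.
T = 21.5 + 83.20 = 104.7 °C.

105 °C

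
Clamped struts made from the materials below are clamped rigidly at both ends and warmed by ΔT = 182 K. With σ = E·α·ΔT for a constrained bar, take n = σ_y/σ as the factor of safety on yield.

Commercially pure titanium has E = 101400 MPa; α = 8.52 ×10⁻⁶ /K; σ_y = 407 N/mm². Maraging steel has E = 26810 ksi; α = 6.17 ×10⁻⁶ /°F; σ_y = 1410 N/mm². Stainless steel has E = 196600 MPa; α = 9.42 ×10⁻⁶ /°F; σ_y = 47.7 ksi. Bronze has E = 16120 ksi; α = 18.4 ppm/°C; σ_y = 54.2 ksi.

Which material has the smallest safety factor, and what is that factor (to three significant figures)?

stainless steel, n = 0.542

Converting E to GPa, α to ×10⁻⁶/K, σ_y to MPa, then σ and n for each:
  commercially pure titanium: E = 101.4, α = 8.52, σ_y = 407.0 → σ = 157 MPa, n = 2.59
  maraging steel: E = 184.8, α = 11.1, σ_y = 1410 → σ = 374 MPa, n = 3.77
  stainless steel: E = 196.6, α = 17.0, σ_y = 328.9 → σ = 607 MPa, n = 0.542
  bronze: E = 111.1, α = 18.4, σ_y = 373.7 → σ = 372 MPa, n = 1.00
The minimum is stainless steel at n = 0.542.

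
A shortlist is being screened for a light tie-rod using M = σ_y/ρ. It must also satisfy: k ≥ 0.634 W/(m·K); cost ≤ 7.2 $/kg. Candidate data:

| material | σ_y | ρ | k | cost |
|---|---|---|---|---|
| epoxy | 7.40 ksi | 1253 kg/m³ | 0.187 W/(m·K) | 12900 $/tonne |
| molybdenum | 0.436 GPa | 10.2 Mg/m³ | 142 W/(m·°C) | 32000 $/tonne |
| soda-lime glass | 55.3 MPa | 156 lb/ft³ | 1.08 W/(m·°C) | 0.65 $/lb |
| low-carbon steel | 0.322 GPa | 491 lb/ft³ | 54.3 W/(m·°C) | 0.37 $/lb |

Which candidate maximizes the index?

Screen on constraints: k ≥ 0.634 W/(m·K); cost ≤ 7.2 $/kg. Survivors: soda-lime glass, low-carbon steel.
Convert each candidate to consistent units, then evaluate M:
  soda-lime glass: σ_y = 55.30 MPa, ρ = 2499 kg/m³
  low-carbon steel: σ_y = 322.0 MPa, ρ = 7865 kg/m³
  low-carbon steel: M = 40.9 kN·m/kg
  soda-lime glass: M = 22.1 kN·m/kg
Low-carbon steel ranks first.

low-carbon steel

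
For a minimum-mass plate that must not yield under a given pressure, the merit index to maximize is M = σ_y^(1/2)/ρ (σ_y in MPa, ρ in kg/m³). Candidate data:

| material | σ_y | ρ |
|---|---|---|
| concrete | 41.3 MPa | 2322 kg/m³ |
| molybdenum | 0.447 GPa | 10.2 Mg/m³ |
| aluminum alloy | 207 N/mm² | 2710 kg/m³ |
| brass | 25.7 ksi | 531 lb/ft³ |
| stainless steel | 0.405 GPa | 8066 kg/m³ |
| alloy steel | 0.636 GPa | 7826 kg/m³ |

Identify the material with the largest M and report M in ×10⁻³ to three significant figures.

In SI units:
  concrete: σ_y = 41.30 MPa, ρ = 2322 kg/m³
  molybdenum: σ_y = 447.0 MPa, ρ = 10200 kg/m³
  aluminum alloy: σ_y = 207.0 MPa, ρ = 2710 kg/m³
  brass: σ_y = 177.2 MPa, ρ = 8506 kg/m³
  stainless steel: σ_y = 405.0 MPa, ρ = 8066 kg/m³
  alloy steel: σ_y = 636.0 MPa, ρ = 7826 kg/m³
  aluminum alloy: M = 5.31×10⁻³
  alloy steel: M = 3.22×10⁻³
  concrete: M = 2.77×10⁻³
  stainless steel: M = 2.49×10⁻³
  molybdenum: M = 2.07×10⁻³
  brass: M = 1.56×10⁻³
The maximum is for aluminum alloy.

aluminum alloy, M = 5.31×10⁻³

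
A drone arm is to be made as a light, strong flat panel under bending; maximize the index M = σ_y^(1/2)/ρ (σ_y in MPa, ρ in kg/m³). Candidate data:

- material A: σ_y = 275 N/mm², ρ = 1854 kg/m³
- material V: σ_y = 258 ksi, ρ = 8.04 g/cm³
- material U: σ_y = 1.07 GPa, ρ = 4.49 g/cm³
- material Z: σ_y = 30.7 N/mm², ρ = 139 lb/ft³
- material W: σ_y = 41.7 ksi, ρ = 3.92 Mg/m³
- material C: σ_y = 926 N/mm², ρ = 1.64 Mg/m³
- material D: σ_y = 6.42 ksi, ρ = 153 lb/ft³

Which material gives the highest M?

material C

Convert each candidate to consistent units, then evaluate M:
  material A: σ_y = 275.0 MPa, ρ = 1854 kg/m³
  material V: σ_y = 1779 MPa, ρ = 8040 kg/m³
  material U: σ_y = 1070 MPa, ρ = 4490 kg/m³
  material Z: σ_y = 30.70 MPa, ρ = 2227 kg/m³
  material W: σ_y = 287.5 MPa, ρ = 3920 kg/m³
  material C: σ_y = 926.0 MPa, ρ = 1640 kg/m³
  material D: σ_y = 44.26 MPa, ρ = 2451 kg/m³
  material C: M = 18.6×10⁻³
  material A: M = 8.94×10⁻³
  material U: M = 7.29×10⁻³
  material V: M = 5.25×10⁻³
  material W: M = 4.33×10⁻³
  material D: M = 2.71×10⁻³
  material Z: M = 2.49×10⁻³
Highest index: material C.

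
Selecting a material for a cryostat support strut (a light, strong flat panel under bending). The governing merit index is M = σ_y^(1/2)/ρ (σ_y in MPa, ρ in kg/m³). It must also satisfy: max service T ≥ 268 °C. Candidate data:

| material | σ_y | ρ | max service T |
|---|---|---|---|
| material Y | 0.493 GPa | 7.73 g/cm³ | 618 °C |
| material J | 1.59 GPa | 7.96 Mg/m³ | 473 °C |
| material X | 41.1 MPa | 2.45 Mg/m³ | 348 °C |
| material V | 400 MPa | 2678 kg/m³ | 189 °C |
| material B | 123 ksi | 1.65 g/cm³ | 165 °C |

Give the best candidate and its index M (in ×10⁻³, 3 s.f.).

material J, M = 5.01×10⁻³

Screen on constraints: max service T ≥ 268 °C. Survivors: material Y, material J, material X.
After converting to SI:
  material Y: σ_y = 493.0 MPa, ρ = 7730 kg/m³
  material J: σ_y = 1590 MPa, ρ = 7960 kg/m³
  material X: σ_y = 41.10 MPa, ρ = 2450 kg/m³
  material J: M = 5.01×10⁻³
  material Y: M = 2.87×10⁻³
  material X: M = 2.62×10⁻³
The maximum is for material J.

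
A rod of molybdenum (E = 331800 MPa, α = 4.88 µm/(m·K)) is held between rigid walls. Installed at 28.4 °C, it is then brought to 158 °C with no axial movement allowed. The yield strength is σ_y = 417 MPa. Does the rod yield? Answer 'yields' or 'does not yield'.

does not yield

E = 331800 MPa = 331.8 GPa.
ΔT = 129.6 K. Constrained thermal stress σ = E·α·ΔT = 331.8×10³ MPa × 4.88×10⁻⁶ × 129.6 = 210 MPa (compressive).
Compare to σ_y = 417 MPa: σ < σ_y, so it does not yield.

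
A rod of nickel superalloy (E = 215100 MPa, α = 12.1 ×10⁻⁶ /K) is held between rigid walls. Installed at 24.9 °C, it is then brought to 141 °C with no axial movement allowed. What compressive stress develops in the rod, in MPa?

E = 215100 MPa = 215.1 GPa.
ΔT = 116.1 K. Constrained thermal stress σ = E·α·ΔT = 215.1×10³ MPa × 12.1×10⁻⁶ × 116.1 = 302 MPa (compressive).

302 MPa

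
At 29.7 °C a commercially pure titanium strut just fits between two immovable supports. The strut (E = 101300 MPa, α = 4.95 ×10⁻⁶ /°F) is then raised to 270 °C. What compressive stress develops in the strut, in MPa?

217 MPa

E = 101300 MPa = 101.3 GPa.
α = 4.95×10⁻⁶/°F × 9/5 = 8.91×10⁻⁶/K.
ΔT = 240.3 K. Constrained thermal stress σ = E·α·ΔT = 101.3×10³ MPa × 8.91×10⁻⁶ × 240.3 = 217 MPa (compressive).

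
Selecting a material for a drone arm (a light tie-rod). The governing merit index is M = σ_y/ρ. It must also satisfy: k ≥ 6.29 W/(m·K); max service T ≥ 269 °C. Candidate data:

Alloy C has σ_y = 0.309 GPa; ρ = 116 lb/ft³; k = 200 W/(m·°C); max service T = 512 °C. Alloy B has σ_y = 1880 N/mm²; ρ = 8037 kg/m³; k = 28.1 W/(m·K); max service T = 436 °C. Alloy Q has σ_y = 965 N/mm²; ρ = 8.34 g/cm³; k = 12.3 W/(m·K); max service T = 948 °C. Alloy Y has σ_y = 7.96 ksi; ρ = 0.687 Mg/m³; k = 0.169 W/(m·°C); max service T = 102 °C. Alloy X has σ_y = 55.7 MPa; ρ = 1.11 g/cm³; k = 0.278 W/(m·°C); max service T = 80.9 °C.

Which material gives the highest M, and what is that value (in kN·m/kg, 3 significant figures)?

Screen on constraints: k ≥ 6.29 W/(m·K); max service T ≥ 269 °C. Survivors: alloy C, alloy B, alloy Q.
After converting to SI:
  alloy C: σ_y = 309.0 MPa, ρ = 1858 kg/m³
  alloy B: σ_y = 1880 MPa, ρ = 8037 kg/m³
  alloy Q: σ_y = 965.0 MPa, ρ = 8340 kg/m³
  alloy B: M = 234 kN·m/kg
  alloy C: M = 166 kN·m/kg
  alloy Q: M = 116 kN·m/kg
Highest index: alloy B.

alloy B, M = 234 kN·m/kg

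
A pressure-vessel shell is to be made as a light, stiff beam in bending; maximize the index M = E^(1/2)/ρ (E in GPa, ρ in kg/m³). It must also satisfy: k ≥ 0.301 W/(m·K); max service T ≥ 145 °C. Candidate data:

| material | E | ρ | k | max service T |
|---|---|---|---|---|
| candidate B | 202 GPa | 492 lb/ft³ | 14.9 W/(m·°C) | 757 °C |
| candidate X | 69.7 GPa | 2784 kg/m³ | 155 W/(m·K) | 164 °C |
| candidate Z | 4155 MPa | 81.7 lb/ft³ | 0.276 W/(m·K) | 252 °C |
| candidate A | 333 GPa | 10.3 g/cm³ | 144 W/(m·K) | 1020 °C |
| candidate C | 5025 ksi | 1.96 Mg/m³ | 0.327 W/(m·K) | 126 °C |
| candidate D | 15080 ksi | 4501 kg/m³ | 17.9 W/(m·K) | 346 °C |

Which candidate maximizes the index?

Screen on constraints: k ≥ 0.301 W/(m·K); max service T ≥ 145 °C. Survivors: candidate B, candidate X, candidate A, candidate D.
After converting to SI:
  candidate B: E = 202.0 GPa, ρ = 7881 kg/m³
  candidate X: E = 69.70 GPa, ρ = 2784 kg/m³
  candidate A: E = 333.0 GPa, ρ = 10300 kg/m³
  candidate D: E = 104.0 GPa, ρ = 4501 kg/m³
  candidate X: M = 3.00×10⁻³
  candidate D: M = 2.27×10⁻³
  candidate B: M = 1.80×10⁻³
  candidate A: M = 1.77×10⁻³
Candidate X has the largest M.

candidate X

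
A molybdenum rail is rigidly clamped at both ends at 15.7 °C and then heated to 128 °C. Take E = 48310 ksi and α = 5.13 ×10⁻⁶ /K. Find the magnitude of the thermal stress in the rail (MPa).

192 MPa

E = 48310 ksi = 333.1 GPa.
ΔT = 112.3 K. Constrained thermal stress σ = E·α·ΔT = 333.1×10³ MPa × 5.13×10⁻⁶ × 112.3 = 192 MPa (compressive).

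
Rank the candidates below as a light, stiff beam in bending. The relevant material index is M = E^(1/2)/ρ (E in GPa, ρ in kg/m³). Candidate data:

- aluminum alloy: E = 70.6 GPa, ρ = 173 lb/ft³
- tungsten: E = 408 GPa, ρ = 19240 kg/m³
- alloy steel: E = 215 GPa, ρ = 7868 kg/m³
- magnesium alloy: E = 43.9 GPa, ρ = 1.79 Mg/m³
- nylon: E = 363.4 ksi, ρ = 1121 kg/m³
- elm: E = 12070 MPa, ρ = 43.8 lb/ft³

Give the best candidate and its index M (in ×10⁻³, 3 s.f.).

Putting every candidate on a common basis:
  aluminum alloy: E = 70.60 GPa, ρ = 2771 kg/m³
  tungsten: E = 408.0 GPa, ρ = 19240 kg/m³
  alloy steel: E = 215.0 GPa, ρ = 7868 kg/m³
  magnesium alloy: E = 43.90 GPa, ρ = 1790 kg/m³
  nylon: E = 2.506 GPa, ρ = 1121 kg/m³
  elm: E = 12.07 GPa, ρ = 701.6 kg/m³
  elm: M = 4.95×10⁻³
  magnesium alloy: M = 3.70×10⁻³
  aluminum alloy: M = 3.03×10⁻³
  alloy steel: M = 1.86×10⁻³
  nylon: M = 1.41×10⁻³
  tungsten: M = 1.05×10⁻³
Highest index: elm.

elm, M = 4.95×10⁻³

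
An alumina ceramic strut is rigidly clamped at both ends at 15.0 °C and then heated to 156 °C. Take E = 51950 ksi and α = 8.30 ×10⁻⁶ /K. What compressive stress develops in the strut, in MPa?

419 MPa

E = 51950 ksi = 358.2 GPa.
ΔT = 141.0 K. Constrained thermal stress σ = E·α·ΔT = 358.2×10³ MPa × 8.30×10⁻⁶ × 141.0 = 419 MPa (compressive).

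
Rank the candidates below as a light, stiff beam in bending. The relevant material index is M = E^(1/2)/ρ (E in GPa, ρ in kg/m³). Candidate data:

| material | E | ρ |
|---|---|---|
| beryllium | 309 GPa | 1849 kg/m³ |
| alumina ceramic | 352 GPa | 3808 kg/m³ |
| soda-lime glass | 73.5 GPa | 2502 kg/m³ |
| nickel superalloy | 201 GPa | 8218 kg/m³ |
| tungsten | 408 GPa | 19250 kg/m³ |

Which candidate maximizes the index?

Computing M directly (units already consistent):
  beryllium: M = 9.51×10⁻³
  alumina ceramic: M = 4.93×10⁻³
  soda-lime glass: M = 3.43×10⁻³
  nickel superalloy: M = 1.73×10⁻³
  tungsten: M = 1.05×10⁻³
Beryllium ranks first.

beryllium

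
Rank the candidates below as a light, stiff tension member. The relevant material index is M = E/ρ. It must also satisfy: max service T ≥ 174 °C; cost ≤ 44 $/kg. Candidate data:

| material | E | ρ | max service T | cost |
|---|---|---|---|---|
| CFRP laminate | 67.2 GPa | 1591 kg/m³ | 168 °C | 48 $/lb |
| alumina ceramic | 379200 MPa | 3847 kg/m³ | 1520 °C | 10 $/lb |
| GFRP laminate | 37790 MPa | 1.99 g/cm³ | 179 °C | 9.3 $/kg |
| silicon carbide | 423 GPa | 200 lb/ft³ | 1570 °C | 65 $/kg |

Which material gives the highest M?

Screen on constraints: max service T ≥ 174 °C; cost ≤ 44 $/kg. Survivors: alumina ceramic, GFRP laminate.
Putting every candidate on a common basis:
  alumina ceramic: E = 379.2 GPa, ρ = 3847 kg/m³
  GFRP laminate: E = 37.79 GPa, ρ = 1990 kg/m³
  alumina ceramic: M = 98.6 MN·m/kg
  GFRP laminate: M = 19.0 MN·m/kg
The maximum is for alumina ceramic.

alumina ceramic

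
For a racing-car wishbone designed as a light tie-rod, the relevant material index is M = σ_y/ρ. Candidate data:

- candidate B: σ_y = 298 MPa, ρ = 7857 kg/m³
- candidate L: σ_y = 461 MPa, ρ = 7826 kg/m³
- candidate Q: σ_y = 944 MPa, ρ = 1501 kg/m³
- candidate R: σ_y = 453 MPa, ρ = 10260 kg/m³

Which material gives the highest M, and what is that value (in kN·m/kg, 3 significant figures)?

candidate Q, M = 629 kN·m/kg

Per-candidate index values:
  candidate Q: M = 629 kN·m/kg
  candidate L: M = 58.9 kN·m/kg
  candidate R: M = 44.2 kN·m/kg
  candidate B: M = 37.9 kN·m/kg
Candidate Q ranks first.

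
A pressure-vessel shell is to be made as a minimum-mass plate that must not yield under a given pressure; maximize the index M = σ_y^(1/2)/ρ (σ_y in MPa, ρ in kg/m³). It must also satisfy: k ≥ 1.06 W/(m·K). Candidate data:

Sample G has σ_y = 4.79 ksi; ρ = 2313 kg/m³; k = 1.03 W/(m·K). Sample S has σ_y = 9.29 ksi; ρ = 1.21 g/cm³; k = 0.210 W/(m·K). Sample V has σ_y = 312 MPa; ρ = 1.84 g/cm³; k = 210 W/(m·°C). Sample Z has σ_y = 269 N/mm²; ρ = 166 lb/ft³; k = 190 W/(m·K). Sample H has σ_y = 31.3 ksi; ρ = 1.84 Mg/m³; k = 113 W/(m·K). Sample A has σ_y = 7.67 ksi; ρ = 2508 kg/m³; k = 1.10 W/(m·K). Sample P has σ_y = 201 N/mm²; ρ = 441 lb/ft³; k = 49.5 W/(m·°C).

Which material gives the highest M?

sample V

Screen on constraints: k ≥ 1.06 W/(m·K). Survivors: sample V, sample Z, sample H, sample A, sample P.
In SI units:
  sample V: σ_y = 312.0 MPa, ρ = 1840 kg/m³
  sample Z: σ_y = 269.0 MPa, ρ = 2659 kg/m³
  sample H: σ_y = 215.8 MPa, ρ = 1840 kg/m³
  sample A: σ_y = 52.88 MPa, ρ = 2508 kg/m³
  sample P: σ_y = 201.0 MPa, ρ = 7064 kg/m³
  sample V: M = 9.60×10⁻³
  sample H: M = 7.98×10⁻³
  sample Z: M = 6.17×10⁻³
  sample A: M = 2.90×10⁻³
  sample P: M = 2.01×10⁻³
Sample V has the largest M.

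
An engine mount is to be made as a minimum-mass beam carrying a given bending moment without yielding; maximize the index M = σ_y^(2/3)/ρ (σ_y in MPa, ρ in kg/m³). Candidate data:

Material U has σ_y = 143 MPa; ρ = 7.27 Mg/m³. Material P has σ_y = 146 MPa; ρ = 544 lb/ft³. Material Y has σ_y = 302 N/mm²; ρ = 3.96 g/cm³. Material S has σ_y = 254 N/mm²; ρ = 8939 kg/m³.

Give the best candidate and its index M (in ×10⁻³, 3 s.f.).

material Y, M = 11.4×10⁻³

Convert each candidate to consistent units, then evaluate M:
  material U: σ_y = 143.0 MPa, ρ = 7270 kg/m³
  material P: σ_y = 146.0 MPa, ρ = 8714 kg/m³
  material Y: σ_y = 302.0 MPa, ρ = 3960 kg/m³
  material S: σ_y = 254.0 MPa, ρ = 8939 kg/m³
  material Y: M = 11.4×10⁻³
  material S: M = 4.49×10⁻³
  material U: M = 3.76×10⁻³
  material P: M = 3.18×10⁻³
Highest index: material Y.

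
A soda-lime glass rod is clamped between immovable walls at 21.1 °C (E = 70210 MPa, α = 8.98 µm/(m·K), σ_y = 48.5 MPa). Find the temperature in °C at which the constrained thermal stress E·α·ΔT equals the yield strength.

E = 70210 MPa = 70.21 GPa.
E·α·ΔT = 48.50 MPa ⇒ ΔT = 48.50 / (70.21×10³ × 8.98×10⁻⁶) = 76.92 K.
T = 21.1 + 76.92 = 98.02 °C.

98.0 °C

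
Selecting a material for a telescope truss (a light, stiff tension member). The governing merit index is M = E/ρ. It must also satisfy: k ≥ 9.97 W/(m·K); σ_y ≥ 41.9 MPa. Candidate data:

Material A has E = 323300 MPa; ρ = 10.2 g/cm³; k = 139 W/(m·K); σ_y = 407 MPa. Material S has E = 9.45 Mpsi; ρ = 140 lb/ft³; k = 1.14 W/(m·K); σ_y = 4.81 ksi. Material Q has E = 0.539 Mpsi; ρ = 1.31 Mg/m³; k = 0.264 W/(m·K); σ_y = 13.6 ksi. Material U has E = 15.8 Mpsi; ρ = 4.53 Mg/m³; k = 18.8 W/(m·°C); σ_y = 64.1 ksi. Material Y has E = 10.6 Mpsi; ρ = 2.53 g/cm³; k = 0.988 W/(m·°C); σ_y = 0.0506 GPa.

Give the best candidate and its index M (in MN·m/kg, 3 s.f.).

material A, M = 31.7 MN·m/kg

Screen on constraints: k ≥ 9.97 W/(m·K); σ_y ≥ 41.9 MPa. Survivors: material A, material U.
After converting to SI:
  material A: E = 323.3 GPa, ρ = 10200 kg/m³
  material U: E = 108.9 GPa, ρ = 4530 kg/m³
  material A: M = 31.7 MN·m/kg
  material U: M = 24.0 MN·m/kg
Material A has the largest M.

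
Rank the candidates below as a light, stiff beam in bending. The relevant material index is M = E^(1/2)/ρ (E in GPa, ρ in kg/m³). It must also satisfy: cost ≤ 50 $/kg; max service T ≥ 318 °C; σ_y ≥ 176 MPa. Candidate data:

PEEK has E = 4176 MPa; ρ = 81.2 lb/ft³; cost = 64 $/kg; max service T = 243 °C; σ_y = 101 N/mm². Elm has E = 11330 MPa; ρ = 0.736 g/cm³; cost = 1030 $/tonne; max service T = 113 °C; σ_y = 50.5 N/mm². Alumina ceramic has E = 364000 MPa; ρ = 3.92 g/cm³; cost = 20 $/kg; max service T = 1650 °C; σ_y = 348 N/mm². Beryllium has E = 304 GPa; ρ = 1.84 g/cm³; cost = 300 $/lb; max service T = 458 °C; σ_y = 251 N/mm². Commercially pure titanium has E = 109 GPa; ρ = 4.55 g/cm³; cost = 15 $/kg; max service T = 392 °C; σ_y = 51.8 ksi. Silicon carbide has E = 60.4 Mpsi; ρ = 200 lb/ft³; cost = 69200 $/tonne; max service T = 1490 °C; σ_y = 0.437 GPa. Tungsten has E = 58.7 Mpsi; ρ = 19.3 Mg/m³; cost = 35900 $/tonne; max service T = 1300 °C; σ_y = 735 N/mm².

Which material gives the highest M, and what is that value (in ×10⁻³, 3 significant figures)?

Screen on constraints: cost ≤ 50 $/kg; max service T ≥ 318 °C; σ_y ≥ 176 MPa. Survivors: alumina ceramic, commercially pure titanium, tungsten.
Normalizing units and computing the index:
  alumina ceramic: E = 364.0 GPa, ρ = 3920 kg/m³
  commercially pure titanium: E = 109.0 GPa, ρ = 4550 kg/m³
  tungsten: E = 404.7 GPa, ρ = 19300 kg/m³
  alumina ceramic: M = 4.87×10⁻³
  commercially pure titanium: M = 2.29×10⁻³
  tungsten: M = 1.04×10⁻³
The maximum is for alumina ceramic.

alumina ceramic, M = 4.87×10⁻³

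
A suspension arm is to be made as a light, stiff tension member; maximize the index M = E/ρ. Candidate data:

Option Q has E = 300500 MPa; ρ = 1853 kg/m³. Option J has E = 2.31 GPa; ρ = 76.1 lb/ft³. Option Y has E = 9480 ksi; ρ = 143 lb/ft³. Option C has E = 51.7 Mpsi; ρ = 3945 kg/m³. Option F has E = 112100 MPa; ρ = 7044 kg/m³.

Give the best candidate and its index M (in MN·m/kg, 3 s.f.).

option Q, M = 162 MN·m/kg

Putting every candidate on a common basis:
  option Q: E = 300.5 GPa, ρ = 1853 kg/m³
  option J: E = 2.310 GPa, ρ = 1219 kg/m³
  option Y: E = 65.36 GPa, ρ = 2291 kg/m³
  option C: E = 356.5 GPa, ρ = 3945 kg/m³
  option F: E = 112.1 GPa, ρ = 7044 kg/m³
  option Q: M = 162 MN·m/kg
  option C: M = 90.4 MN·m/kg
  option Y: M = 28.5 MN·m/kg
  option F: M = 15.9 MN·m/kg
  option J: M = 1.89 MN·m/kg
Highest index: option Q.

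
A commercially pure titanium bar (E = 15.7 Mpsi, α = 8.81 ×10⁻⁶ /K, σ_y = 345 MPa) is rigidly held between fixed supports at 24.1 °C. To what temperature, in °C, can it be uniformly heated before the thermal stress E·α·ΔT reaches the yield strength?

E = 15.7 Mpsi = 108.2 GPa.
E·α·ΔT = 345.0 MPa ⇒ ΔT = 345.0 / (108.2×10³ × 8.81×10⁻⁶) = 361.8 K.
T = 24.1 + 361.8 = 385.9 °C.

386 °C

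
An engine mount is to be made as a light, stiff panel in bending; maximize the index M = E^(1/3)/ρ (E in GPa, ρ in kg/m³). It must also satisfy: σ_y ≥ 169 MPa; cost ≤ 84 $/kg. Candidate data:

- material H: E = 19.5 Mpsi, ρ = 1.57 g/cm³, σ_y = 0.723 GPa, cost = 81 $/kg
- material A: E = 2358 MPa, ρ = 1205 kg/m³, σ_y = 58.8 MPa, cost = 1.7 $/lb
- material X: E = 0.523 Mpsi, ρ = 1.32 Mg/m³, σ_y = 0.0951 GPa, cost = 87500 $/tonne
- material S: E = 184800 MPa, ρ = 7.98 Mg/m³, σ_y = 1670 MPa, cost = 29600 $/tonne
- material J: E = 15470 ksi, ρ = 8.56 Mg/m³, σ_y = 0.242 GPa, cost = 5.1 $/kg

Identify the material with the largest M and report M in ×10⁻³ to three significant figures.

material H, M = 3.26×10⁻³

Screen on constraints: σ_y ≥ 169 MPa; cost ≤ 84 $/kg. Survivors: material H, material S, material J.
Normalizing units and computing the index:
  material H: E = 134.4 GPa, ρ = 1570 kg/m³
  material S: E = 184.8 GPa, ρ = 7980 kg/m³
  material J: E = 106.7 GPa, ρ = 8560 kg/m³
  material H: M = 3.26×10⁻³
  material S: M = 0.714×10⁻³
  material J: M = 0.554×10⁻³
Material H has the largest M.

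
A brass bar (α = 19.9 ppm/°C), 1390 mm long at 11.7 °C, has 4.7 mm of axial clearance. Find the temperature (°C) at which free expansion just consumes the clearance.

182 °C

α·L₀·ΔT = 4.7 mm ⇒ ΔT = 4.7 / (19.9×10⁻⁶ × 1390.0) = 169.9 K.
T = 11.7 + 169.9 = 181.6 °C.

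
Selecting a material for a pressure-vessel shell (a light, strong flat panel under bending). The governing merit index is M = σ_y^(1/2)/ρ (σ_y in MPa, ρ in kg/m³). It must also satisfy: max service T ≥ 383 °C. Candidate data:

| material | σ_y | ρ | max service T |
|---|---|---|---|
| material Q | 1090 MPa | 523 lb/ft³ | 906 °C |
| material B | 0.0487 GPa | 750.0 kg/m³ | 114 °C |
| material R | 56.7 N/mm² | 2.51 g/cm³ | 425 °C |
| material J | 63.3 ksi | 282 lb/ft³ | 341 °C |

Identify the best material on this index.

material Q

Screen on constraints: max service T ≥ 383 °C. Survivors: material Q, material R.
In SI units:
  material Q: σ_y = 1090 MPa, ρ = 8378 kg/m³
  material R: σ_y = 56.70 MPa, ρ = 2510 kg/m³
  material Q: M = 3.94×10⁻³
  material R: M = 3.00×10⁻³
The maximum is for material Q.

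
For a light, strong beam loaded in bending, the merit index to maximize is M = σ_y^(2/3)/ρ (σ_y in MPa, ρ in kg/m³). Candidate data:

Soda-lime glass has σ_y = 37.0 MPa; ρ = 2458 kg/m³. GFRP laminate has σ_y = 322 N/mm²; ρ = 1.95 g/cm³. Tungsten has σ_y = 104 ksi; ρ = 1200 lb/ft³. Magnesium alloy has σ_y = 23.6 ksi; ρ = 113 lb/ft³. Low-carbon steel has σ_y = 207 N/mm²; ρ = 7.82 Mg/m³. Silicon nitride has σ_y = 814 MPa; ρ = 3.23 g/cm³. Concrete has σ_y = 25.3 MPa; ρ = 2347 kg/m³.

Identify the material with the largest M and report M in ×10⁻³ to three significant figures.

silicon nitride, M = 27.0×10⁻³

Convert each candidate to consistent units, then evaluate M:
  soda-lime glass: σ_y = 37.00 MPa, ρ = 2458 kg/m³
  GFRP laminate: σ_y = 322.0 MPa, ρ = 1950 kg/m³
  tungsten: σ_y = 717.1 MPa, ρ = 19220 kg/m³
  magnesium alloy: σ_y = 162.7 MPa, ρ = 1810 kg/m³
  low-carbon steel: σ_y = 207.0 MPa, ρ = 7820 kg/m³
  silicon nitride: σ_y = 814.0 MPa, ρ = 3230 kg/m³
  concrete: σ_y = 25.30 MPa, ρ = 2347 kg/m³
  silicon nitride: M = 27.0×10⁻³
  GFRP laminate: M = 24.1×10⁻³
  magnesium alloy: M = 16.5×10⁻³
  soda-lime glass: M = 4.52×10⁻³
  low-carbon steel: M = 4.47×10⁻³
  tungsten: M = 4.17×10⁻³
  concrete: M = 3.67×10⁻³
The maximum is for silicon nitride.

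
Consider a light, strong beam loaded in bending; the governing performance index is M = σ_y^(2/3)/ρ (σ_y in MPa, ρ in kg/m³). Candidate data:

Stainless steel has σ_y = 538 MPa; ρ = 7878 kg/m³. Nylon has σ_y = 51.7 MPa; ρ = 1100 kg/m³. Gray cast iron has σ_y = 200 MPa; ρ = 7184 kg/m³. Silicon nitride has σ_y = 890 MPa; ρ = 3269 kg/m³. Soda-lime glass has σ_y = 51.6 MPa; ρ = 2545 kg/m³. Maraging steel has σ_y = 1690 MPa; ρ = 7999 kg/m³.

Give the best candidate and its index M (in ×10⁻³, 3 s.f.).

Computing M directly (units already consistent):
  silicon nitride: M = 28.3×10⁻³
  maraging steel: M = 17.7×10⁻³
  nylon: M = 12.6×10⁻³
  stainless steel: M = 8.40×10⁻³
  soda-lime glass: M = 5.45×10⁻³
  gray cast iron: M = 4.76×10⁻³
Silicon nitride ranks first.

silicon nitride, M = 28.3×10⁻³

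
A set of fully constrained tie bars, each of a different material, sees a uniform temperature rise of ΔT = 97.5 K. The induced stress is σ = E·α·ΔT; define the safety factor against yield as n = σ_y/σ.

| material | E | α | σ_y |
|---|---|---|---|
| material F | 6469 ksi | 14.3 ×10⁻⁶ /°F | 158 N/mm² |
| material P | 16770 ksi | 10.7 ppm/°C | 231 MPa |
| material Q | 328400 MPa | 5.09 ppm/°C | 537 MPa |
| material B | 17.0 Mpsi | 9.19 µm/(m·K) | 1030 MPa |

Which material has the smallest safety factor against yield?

material F

In consistent units (E in GPa, α in ×10⁻⁶/K, σ_y in MPa):
  material F: E = 44.60, α = 25.7, σ_y = 158.0 → σ = 112 MPa, n = 1.41
  material P: E = 115.6, α = 10.7, σ_y = 231.0 → σ = 121 MPa, n = 1.92
  material Q: E = 328.4, α = 5.09, σ_y = 537.0 → σ = 163 MPa, n = 3.29
  material B: E = 117.2, α = 9.19, σ_y = 1030 → σ = 105 MPa, n = 9.81
Smallest n: material F with n = 1.41.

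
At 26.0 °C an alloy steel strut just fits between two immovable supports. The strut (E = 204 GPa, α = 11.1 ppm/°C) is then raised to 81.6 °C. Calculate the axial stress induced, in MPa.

126 MPa

ΔT = 55.60 K. Constrained thermal stress σ = E·α·ΔT = 204.0×10³ MPa × 11.1×10⁻⁶ × 55.60 = 126 MPa (compressive).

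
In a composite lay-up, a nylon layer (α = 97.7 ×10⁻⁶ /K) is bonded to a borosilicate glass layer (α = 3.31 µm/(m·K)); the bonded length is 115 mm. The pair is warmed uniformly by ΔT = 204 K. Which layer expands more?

nylon

α(nylon) = 97.7×10⁻⁶/K vs α(borosilicate glass) = 3.31×10⁻⁶/K.
Higher α expands more for the same ΔT: nylon.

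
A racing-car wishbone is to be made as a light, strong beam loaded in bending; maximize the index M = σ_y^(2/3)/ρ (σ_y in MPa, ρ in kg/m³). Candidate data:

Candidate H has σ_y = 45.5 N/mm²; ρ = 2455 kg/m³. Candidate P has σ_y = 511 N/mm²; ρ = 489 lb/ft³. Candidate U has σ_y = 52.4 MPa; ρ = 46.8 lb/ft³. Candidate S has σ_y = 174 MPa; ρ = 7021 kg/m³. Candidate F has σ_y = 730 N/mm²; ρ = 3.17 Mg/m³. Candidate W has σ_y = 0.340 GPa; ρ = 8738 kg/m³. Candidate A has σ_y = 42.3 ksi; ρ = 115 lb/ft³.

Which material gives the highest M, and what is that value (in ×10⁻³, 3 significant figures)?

candidate F, M = 25.6×10⁻³

Putting every candidate on a common basis:
  candidate H: σ_y = 45.50 MPa, ρ = 2455 kg/m³
  candidate P: σ_y = 511.0 MPa, ρ = 7833 kg/m³
  candidate U: σ_y = 52.40 MPa, ρ = 749.7 kg/m³
  candidate S: σ_y = 174.0 MPa, ρ = 7021 kg/m³
  candidate F: σ_y = 730.0 MPa, ρ = 3170 kg/m³
  candidate W: σ_y = 340.0 MPa, ρ = 8738 kg/m³
  candidate A: σ_y = 291.6 MPa, ρ = 1842 kg/m³
  candidate F: M = 25.6×10⁻³
  candidate A: M = 23.9×10⁻³
  candidate U: M = 18.7×10⁻³
  candidate P: M = 8.16×10⁻³
  candidate W: M = 5.57×10⁻³
  candidate H: M = 5.19×10⁻³
  candidate S: M = 4.44×10⁻³
The maximum is for candidate F.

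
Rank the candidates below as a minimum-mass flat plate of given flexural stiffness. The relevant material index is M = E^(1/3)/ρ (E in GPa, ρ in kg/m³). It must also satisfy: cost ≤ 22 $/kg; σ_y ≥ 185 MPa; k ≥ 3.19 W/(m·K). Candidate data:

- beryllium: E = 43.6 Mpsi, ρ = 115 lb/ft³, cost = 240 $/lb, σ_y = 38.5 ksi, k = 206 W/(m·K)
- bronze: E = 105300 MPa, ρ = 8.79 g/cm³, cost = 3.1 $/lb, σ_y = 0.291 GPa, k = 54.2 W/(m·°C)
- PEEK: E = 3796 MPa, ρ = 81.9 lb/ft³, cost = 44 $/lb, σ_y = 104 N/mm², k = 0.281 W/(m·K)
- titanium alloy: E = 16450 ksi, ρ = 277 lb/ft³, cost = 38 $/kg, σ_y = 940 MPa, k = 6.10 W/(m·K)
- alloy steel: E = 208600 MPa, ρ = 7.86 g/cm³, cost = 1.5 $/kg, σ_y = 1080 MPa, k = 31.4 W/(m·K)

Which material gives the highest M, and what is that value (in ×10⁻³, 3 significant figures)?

Screen on constraints: cost ≤ 22 $/kg; σ_y ≥ 185 MPa; k ≥ 3.19 W/(m·K). Survivors: bronze, alloy steel.
Putting every candidate on a common basis:
  bronze: E = 105.3 GPa, ρ = 8790 kg/m³
  alloy steel: E = 208.6 GPa, ρ = 7860 kg/m³
  alloy steel: M = 0.755×10⁻³
  bronze: M = 0.537×10⁻³
Highest index: alloy steel.

alloy steel, M = 0.755×10⁻³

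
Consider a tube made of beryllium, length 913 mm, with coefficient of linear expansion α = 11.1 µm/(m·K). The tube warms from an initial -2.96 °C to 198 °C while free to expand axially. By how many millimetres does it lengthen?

2.04 mm

ΔT = 198 − (-2.96) = 201.0 K.
ΔL = α·L₀·ΔT = 11.1×10⁻⁶ × 913 mm × 201.0 K = 2.04 mm.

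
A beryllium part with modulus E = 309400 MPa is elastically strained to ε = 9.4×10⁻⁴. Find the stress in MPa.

E = 309400 MPa = 309.4 GPa.
σ = E·ε = 309400 MPa × 9.4×10⁻⁴ = 291 MPa.

291 MPa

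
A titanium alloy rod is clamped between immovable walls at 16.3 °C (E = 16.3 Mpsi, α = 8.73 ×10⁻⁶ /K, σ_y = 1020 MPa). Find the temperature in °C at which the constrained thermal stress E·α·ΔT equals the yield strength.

E = 16.3 Mpsi = 112.4 GPa.
E·α·ΔT = 1020 MPa ⇒ ΔT = 1020 / (112.4×10³ × 8.73×10⁻⁶) = 1040 K.
T = 16.3 + 1040 = 1056 °C.

1060 °C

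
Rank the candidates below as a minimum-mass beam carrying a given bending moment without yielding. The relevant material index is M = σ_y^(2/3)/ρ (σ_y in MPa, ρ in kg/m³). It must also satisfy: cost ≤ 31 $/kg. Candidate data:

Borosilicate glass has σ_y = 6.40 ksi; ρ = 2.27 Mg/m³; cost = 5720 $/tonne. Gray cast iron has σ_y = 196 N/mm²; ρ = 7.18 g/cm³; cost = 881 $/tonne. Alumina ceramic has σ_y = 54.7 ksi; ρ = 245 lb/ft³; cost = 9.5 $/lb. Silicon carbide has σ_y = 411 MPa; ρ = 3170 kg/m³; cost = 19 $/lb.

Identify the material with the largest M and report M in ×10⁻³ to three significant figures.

alumina ceramic, M = 13.3×10⁻³

Screen on constraints: cost ≤ 31 $/kg. Survivors: borosilicate glass, gray cast iron, alumina ceramic.
Putting every candidate on a common basis:
  borosilicate glass: σ_y = 44.13 MPa, ρ = 2270 kg/m³
  gray cast iron: σ_y = 196.0 MPa, ρ = 7180 kg/m³
  alumina ceramic: σ_y = 377.1 MPa, ρ = 3925 kg/m³
  alumina ceramic: M = 13.3×10⁻³
  borosilicate glass: M = 5.50×10⁻³
  gray cast iron: M = 4.70×10⁻³
Alumina ceramic ranks first.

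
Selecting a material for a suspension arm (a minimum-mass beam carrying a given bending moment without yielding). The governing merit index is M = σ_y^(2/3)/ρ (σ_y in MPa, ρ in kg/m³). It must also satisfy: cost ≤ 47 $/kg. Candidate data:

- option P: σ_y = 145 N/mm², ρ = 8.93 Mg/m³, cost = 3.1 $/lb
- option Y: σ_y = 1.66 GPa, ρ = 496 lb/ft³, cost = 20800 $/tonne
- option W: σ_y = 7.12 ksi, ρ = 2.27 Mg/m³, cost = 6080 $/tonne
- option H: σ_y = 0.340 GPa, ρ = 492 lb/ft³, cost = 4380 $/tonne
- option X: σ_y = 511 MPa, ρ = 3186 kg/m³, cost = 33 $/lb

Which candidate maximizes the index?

option Y

Screen on constraints: cost ≤ 47 $/kg. Survivors: option P, option Y, option W, option H.
After converting to SI:
  option P: σ_y = 145.0 MPa, ρ = 8930 kg/m³
  option Y: σ_y = 1660 MPa, ρ = 7945 kg/m³
  option W: σ_y = 49.09 MPa, ρ = 2270 kg/m³
  option H: σ_y = 340.0 MPa, ρ = 7881 kg/m³
  option Y: M = 17.6×10⁻³
  option H: M = 6.18×10⁻³
  option W: M = 5.91×10⁻³
  option P: M = 3.09×10⁻³
Option Y ranks first.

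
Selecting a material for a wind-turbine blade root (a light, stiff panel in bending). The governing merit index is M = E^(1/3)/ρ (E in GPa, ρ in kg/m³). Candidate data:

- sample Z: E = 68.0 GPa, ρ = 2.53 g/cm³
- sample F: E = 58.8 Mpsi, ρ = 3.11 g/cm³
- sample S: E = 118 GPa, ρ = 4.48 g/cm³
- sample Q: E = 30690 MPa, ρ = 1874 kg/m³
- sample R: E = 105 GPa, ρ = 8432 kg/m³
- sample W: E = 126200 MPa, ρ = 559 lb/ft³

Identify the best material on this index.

sample F

In SI units:
  sample Z: E = 68.00 GPa, ρ = 2530 kg/m³
  sample F: E = 405.4 GPa, ρ = 3110 kg/m³
  sample S: E = 118.0 GPa, ρ = 4480 kg/m³
  sample Q: E = 30.69 GPa, ρ = 1874 kg/m³
  sample R: E = 105.0 GPa, ρ = 8432 kg/m³
  sample W: E = 126.2 GPa, ρ = 8954 kg/m³
  sample F: M = 2.38×10⁻³
  sample Q: M = 1.67×10⁻³
  sample Z: M = 1.61×10⁻³
  sample S: M = 1.09×10⁻³
  sample W: M = 0.560×10⁻³
  sample R: M = 0.559×10⁻³
Sample F ranks first.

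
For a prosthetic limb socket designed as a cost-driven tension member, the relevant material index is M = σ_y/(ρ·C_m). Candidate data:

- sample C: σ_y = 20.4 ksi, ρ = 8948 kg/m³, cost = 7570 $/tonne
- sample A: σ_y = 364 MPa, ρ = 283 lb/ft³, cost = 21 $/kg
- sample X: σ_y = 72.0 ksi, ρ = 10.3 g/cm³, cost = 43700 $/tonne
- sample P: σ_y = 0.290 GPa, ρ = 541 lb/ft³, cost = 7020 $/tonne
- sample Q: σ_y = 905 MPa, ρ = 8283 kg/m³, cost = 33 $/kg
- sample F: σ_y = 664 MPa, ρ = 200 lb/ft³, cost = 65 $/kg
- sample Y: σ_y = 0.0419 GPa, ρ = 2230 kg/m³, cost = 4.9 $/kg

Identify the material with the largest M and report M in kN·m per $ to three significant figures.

Putting every candidate on a common basis:
  sample C: σ_y = 140.7 MPa, ρ = 8948 kg/m³, cost = 7.570 $/kg
  sample A: σ_y = 364.0 MPa, ρ = 4533 kg/m³, cost = 21.00 $/kg
  sample X: σ_y = 496.4 MPa, ρ = 10300 kg/m³, cost = 43.70 $/kg
  sample P: σ_y = 290.0 MPa, ρ = 8666 kg/m³, cost = 7.020 $/kg
  sample Q: σ_y = 905.0 MPa, ρ = 8283 kg/m³, cost = 33.00 $/kg
  sample F: σ_y = 664.0 MPa, ρ = 3204 kg/m³, cost = 65.00 $/kg
  sample Y: σ_y = 41.90 MPa, ρ = 2230 kg/m³, cost = 4.900 $/kg
  sample P: M = 4.77 kN·m per $
  sample Y: M = 3.83 kN·m per $
  sample A: M = 3.82 kN·m per $
  sample Q: M = 3.31 kN·m per $
  sample F: M = 3.19 kN·m per $
  sample C: M = 2.08 kN·m per $
  sample X: M = 1.10 kN·m per $
The maximum is for sample P.

sample P, M = 4.77 kN·m per $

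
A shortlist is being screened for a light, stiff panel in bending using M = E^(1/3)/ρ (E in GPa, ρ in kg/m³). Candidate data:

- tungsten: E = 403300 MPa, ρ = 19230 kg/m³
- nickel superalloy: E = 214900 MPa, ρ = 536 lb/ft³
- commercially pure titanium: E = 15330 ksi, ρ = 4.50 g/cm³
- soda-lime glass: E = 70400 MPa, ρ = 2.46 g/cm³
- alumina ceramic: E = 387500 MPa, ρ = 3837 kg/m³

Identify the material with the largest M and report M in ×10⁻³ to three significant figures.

alumina ceramic, M = 1.90×10⁻³

Normalizing units and computing the index:
  tungsten: E = 403.3 GPa, ρ = 19230 kg/m³
  nickel superalloy: E = 214.9 GPa, ρ = 8586 kg/m³
  commercially pure titanium: E = 105.7 GPa, ρ = 4500 kg/m³
  soda-lime glass: E = 70.40 GPa, ρ = 2460 kg/m³
  alumina ceramic: E = 387.5 GPa, ρ = 3837 kg/m³
  alumina ceramic: M = 1.90×10⁻³
  soda-lime glass: M = 1.68×10⁻³
  commercially pure titanium: M = 1.05×10⁻³
  nickel superalloy: M = 0.698×10⁻³
  tungsten: M = 0.384×10⁻³
The maximum is for alumina ceramic.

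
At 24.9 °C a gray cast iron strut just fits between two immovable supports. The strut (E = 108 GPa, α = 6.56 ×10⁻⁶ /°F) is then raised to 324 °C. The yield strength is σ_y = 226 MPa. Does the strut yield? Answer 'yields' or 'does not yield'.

yields

α = 6.56×10⁻⁶/°F × 9/5 = 11.8×10⁻⁶/K.
ΔT = 299.1 K. Constrained thermal stress σ = E·α·ΔT = 108.0×10³ MPa × 11.8×10⁻⁶ × 299.1 = 381 MPa (compressive).
Compare to σ_y = 226 MPa: σ ≥ σ_y, so it yields.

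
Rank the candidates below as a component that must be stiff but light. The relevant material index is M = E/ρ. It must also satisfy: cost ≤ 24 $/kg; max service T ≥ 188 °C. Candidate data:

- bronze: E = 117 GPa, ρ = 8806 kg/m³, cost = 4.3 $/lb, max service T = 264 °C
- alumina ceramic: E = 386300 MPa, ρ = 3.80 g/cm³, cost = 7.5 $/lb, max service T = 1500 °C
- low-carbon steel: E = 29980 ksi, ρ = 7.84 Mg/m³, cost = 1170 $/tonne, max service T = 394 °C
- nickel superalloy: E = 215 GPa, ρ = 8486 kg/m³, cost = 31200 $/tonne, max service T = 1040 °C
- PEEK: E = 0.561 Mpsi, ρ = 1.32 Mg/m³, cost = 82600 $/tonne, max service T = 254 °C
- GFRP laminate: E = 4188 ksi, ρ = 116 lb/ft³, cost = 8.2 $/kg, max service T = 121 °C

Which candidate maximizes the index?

alumina ceramic

Screen on constraints: cost ≤ 24 $/kg; max service T ≥ 188 °C. Survivors: bronze, alumina ceramic, low-carbon steel.
In SI units:
  bronze: E = 117.0 GPa, ρ = 8806 kg/m³
  alumina ceramic: E = 386.3 GPa, ρ = 3800 kg/m³
  low-carbon steel: E = 206.7 GPa, ρ = 7840 kg/m³
  alumina ceramic: M = 102 MN·m/kg
  low-carbon steel: M = 26.4 MN·m/kg
  bronze: M = 13.3 MN·m/kg
Alumina ceramic has the largest M.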